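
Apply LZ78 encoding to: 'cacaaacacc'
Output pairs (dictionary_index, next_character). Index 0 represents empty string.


LZ78 encoding steps:
Dictionary: {0: ''}
Step 1: w='' (idx 0), next='c' -> output (0, 'c'), add 'c' as idx 1
Step 2: w='' (idx 0), next='a' -> output (0, 'a'), add 'a' as idx 2
Step 3: w='c' (idx 1), next='a' -> output (1, 'a'), add 'ca' as idx 3
Step 4: w='a' (idx 2), next='a' -> output (2, 'a'), add 'aa' as idx 4
Step 5: w='ca' (idx 3), next='c' -> output (3, 'c'), add 'cac' as idx 5
Step 6: w='c' (idx 1), end of input -> output (1, '')


Encoded: [(0, 'c'), (0, 'a'), (1, 'a'), (2, 'a'), (3, 'c'), (1, '')]


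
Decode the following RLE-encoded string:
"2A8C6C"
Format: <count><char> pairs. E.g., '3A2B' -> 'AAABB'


Expanding each <count><char> pair:
  2A -> 'AA'
  8C -> 'CCCCCCCC'
  6C -> 'CCCCCC'

Decoded = AACCCCCCCCCCCCCC


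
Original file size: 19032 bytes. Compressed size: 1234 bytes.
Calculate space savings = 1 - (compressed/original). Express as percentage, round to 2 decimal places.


ratio = compressed/original = 1234/19032 = 0.064838
savings = 1 - ratio = 1 - 0.064838 = 0.935162
as a percentage: 0.935162 * 100 = 93.52%

Space savings = 1 - 1234/19032 = 93.52%


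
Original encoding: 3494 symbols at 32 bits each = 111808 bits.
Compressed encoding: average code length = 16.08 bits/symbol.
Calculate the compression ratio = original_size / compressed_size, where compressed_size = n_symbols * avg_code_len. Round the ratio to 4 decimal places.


original_size = n_symbols * orig_bits = 3494 * 32 = 111808 bits
compressed_size = n_symbols * avg_code_len = 3494 * 16.08 = 56183.52 bits
ratio = original_size / compressed_size = 111808 / 56183.52 = 1.99

Compression ratio = 1.99


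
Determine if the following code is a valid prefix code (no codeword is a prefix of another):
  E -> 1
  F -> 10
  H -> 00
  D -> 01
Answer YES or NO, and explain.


Checking each pair (does one codeword prefix another?):
  E='1' vs F='10': prefix -- VIOLATION

NO -- this is NOT a valid prefix code. E (1) is a prefix of F (10).


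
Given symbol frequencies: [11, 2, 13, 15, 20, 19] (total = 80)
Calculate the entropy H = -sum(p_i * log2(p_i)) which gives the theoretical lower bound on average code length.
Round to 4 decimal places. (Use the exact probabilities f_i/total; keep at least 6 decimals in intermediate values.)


Per-symbol terms -p_i * log2(p_i) with p_i = f_i/80:
  p = 11/80 = 0.137500: log2(p) = -2.862496, -p*log2(p) = 0.393593
  p = 2/80 = 0.025000: log2(p) = -5.321928, -p*log2(p) = 0.133048
  p = 13/80 = 0.162500: log2(p) = -2.621488, -p*log2(p) = 0.425992
  p = 15/80 = 0.187500: log2(p) = -2.415037, -p*log2(p) = 0.452820
  p = 20/80 = 0.250000: log2(p) = -2.000000, -p*log2(p) = 0.500000
  p = 19/80 = 0.237500: log2(p) = -2.074001, -p*log2(p) = 0.492575
H = 0.393593 + 0.133048 + 0.425992 + 0.452820 + 0.500000 + 0.492575 = 2.398028

H = 2.398 bits/symbol


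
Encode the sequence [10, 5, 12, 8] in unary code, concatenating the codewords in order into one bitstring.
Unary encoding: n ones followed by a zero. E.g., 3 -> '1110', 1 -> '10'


Encode each number as n ones followed by a terminating 0:
  10 -> 11111111110 (11 bits)
  5 -> 111110 (6 bits)
  12 -> 1111111111110 (13 bits)
  8 -> 111111110 (9 bits)
Total length = 11 + 6 + 13 + 9 = 39 bits.

Unary([10, 5, 12, 8]) = 111111111101111101111111111110111111110 (39 bits)


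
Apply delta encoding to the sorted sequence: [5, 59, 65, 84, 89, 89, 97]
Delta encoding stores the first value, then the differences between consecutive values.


First value: 5
Deltas:
  59 - 5 = 54
  65 - 59 = 6
  84 - 65 = 19
  89 - 84 = 5
  89 - 89 = 0
  97 - 89 = 8


Delta encoded: [5, 54, 6, 19, 5, 0, 8]


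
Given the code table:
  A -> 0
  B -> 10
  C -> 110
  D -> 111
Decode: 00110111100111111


Decoding:
0 -> A
0 -> A
110 -> C
111 -> D
10 -> B
0 -> A
111 -> D
111 -> D


Result: AACDBADD


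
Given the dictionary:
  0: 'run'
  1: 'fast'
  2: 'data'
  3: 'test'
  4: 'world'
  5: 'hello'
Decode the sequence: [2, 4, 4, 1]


Look up each index in the dictionary:
  2 -> 'data'
  4 -> 'world'
  4 -> 'world'
  1 -> 'fast'

Decoded: "data world world fast"


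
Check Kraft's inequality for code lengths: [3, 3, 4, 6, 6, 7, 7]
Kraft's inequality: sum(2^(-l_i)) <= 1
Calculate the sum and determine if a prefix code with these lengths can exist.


Sum = 2^(-3) + 2^(-3) + 2^(-4) + 2^(-6) + 2^(-6) + 2^(-7) + 2^(-7)
    = 0.125 + 0.125 + 0.0625 + 0.015625 + 0.015625 + 0.0078125 + 0.0078125
    = 46/128 = 0.359375
Since 0.359375 <= 1, Kraft's inequality IS satisfied.
A prefix code with these lengths CAN exist.

Kraft sum = 0.359375. Satisfied.


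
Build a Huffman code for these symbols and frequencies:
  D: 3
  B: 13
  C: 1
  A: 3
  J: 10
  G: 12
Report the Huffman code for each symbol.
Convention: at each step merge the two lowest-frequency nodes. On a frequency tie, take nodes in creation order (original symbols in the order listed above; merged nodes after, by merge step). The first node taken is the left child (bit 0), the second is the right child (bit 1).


Huffman tree construction:
Step 1: Merge C(1) + D(3) = 4
Step 2: Merge A(3) + (C+D)(4) = 7
Step 3: Merge (A+(C+D))(7) + J(10) = 17
Step 4: Merge G(12) + B(13) = 25
Step 5: Merge ((A+(C+D))+J)(17) + (G+B)(25) = 42
Read each symbol's code off the tree from the root (left child = 0, right child = 1).

Codes:
  D: 0011 (length 4)
  B: 11 (length 2)
  C: 0010 (length 4)
  A: 000 (length 3)
  J: 01 (length 2)
  G: 10 (length 2)
Average code length: 95/42 = 2.2619 bits/symbol


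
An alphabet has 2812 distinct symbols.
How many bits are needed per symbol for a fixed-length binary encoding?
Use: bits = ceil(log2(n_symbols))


log2(2812) = 11.4574
Bracket: 2^11 = 2048 < 2812 <= 2^12 = 4096
So ceil(log2(2812)) = 12

bits = ceil(log2(2812)) = ceil(11.4574) = 12 bits


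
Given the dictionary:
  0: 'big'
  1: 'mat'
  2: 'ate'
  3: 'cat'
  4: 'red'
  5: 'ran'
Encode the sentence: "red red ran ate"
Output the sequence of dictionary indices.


Look up each word in the dictionary:
  'red' -> 4
  'red' -> 4
  'ran' -> 5
  'ate' -> 2

Encoded: [4, 4, 5, 2]


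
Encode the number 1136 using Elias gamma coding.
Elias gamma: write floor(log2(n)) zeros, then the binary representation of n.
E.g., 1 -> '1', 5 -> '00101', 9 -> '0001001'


num_bits = floor(log2(1136)) + 1 = 11
leading_zeros = num_bits - 1 = 10
binary(1136) = 10001110000

Elias gamma(1136) = '0000000000' + '10001110000' = 000000000010001110000 (21 bits)


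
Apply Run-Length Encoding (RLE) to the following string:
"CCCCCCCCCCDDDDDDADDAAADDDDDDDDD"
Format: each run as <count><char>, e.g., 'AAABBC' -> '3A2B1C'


Scanning runs left to right:
  i=0: run of 'C' x 10 -> '10C'
  i=10: run of 'D' x 6 -> '6D'
  i=16: run of 'A' x 1 -> '1A'
  i=17: run of 'D' x 2 -> '2D'
  i=19: run of 'A' x 3 -> '3A'
  i=22: run of 'D' x 9 -> '9D'

RLE = 10C6D1A2D3A9D


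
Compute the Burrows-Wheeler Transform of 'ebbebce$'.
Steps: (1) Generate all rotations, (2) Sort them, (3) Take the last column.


Rotations (sorted):
  0: $ebbebce -> last char: e
  1: bbebce$e -> last char: e
  2: bce$ebbe -> last char: e
  3: bebce$eb -> last char: b
  4: ce$ebbeb -> last char: b
  5: e$ebbebc -> last char: c
  6: ebbebce$ -> last char: $
  7: ebce$ebb -> last char: b


BWT = eeebbc$b


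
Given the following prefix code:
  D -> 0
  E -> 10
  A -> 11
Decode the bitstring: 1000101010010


Decoding step by step:
Bits 10 -> E
Bits 0 -> D
Bits 0 -> D
Bits 10 -> E
Bits 10 -> E
Bits 10 -> E
Bits 0 -> D
Bits 10 -> E


Decoded message: EDDEEEDE


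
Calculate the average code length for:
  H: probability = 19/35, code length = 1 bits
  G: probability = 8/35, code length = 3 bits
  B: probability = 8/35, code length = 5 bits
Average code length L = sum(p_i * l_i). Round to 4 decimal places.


Weighted contributions p_i * l_i:
  H: (19/35) * 1 = 19/35
  G: (8/35) * 3 = 24/35
  B: (8/35) * 5 = 40/35
Sum = (19 + 24 + 40)/35 = 83/35

L = 83/35 = 2.3714 bits/symbol


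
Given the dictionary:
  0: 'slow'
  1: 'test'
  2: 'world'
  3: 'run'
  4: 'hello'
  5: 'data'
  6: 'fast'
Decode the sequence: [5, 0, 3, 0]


Look up each index in the dictionary:
  5 -> 'data'
  0 -> 'slow'
  3 -> 'run'
  0 -> 'slow'

Decoded: "data slow run slow"


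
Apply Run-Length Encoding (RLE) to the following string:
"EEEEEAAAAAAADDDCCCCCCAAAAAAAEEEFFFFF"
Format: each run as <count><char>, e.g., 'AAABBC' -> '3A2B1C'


Scanning runs left to right:
  i=0: run of 'E' x 5 -> '5E'
  i=5: run of 'A' x 7 -> '7A'
  i=12: run of 'D' x 3 -> '3D'
  i=15: run of 'C' x 6 -> '6C'
  i=21: run of 'A' x 7 -> '7A'
  i=28: run of 'E' x 3 -> '3E'
  i=31: run of 'F' x 5 -> '5F'

RLE = 5E7A3D6C7A3E5F


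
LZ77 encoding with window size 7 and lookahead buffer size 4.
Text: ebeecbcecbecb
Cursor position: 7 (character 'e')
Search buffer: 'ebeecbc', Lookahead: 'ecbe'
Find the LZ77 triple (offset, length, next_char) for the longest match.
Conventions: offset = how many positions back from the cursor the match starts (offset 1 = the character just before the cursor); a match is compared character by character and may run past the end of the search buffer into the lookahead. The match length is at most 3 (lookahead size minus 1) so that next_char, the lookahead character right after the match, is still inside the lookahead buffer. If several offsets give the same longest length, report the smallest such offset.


Try each offset into the search buffer:
  offset=1 (pos 6, char 'c'): match length 0
  offset=2 (pos 5, char 'b'): match length 0
  offset=3 (pos 4, char 'c'): match length 0
  offset=4 (pos 3, char 'e'): match length 3
  offset=5 (pos 2, char 'e'): match length 1
  offset=6 (pos 1, char 'b'): match length 0
  offset=7 (pos 0, char 'e'): match length 1
Longest match has length 3 at offset 4.
next_char = character at position 7 + 3 = 10 -> 'e'

Best match: offset=4, length=3 (matching 'ecb' starting at position 3)
LZ77 triple: (4, 3, 'e')


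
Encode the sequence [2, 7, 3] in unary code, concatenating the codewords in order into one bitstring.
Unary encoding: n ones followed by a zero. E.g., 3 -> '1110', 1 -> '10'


Encode each number as n ones followed by a terminating 0:
  2 -> 110 (3 bits)
  7 -> 11111110 (8 bits)
  3 -> 1110 (4 bits)
Total length = 3 + 8 + 4 = 15 bits.

Unary([2, 7, 3]) = 110111111101110 (15 bits)


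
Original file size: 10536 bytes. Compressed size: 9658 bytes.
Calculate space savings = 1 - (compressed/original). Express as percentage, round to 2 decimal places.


ratio = compressed/original = 9658/10536 = 0.916667
savings = 1 - ratio = 1 - 0.916667 = 0.083333
as a percentage: 0.083333 * 100 = 8.33%

Space savings = 1 - 9658/10536 = 8.33%


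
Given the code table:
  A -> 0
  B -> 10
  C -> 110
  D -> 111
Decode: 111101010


Decoding:
111 -> D
10 -> B
10 -> B
10 -> B


Result: DBBB


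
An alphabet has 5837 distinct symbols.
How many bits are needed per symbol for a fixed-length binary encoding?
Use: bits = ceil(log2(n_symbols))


log2(5837) = 12.511
Bracket: 2^12 = 4096 < 5837 <= 2^13 = 8192
So ceil(log2(5837)) = 13

bits = ceil(log2(5837)) = ceil(12.511) = 13 bits


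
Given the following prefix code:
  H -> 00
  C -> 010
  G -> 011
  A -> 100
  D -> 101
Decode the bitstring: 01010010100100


Decoding step by step:
Bits 010 -> C
Bits 100 -> A
Bits 101 -> D
Bits 00 -> H
Bits 100 -> A


Decoded message: CADHA


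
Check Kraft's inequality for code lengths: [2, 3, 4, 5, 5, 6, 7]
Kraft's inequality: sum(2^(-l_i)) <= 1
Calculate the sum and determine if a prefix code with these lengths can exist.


Sum = 2^(-2) + 2^(-3) + 2^(-4) + 2^(-5) + 2^(-5) + 2^(-6) + 2^(-7)
    = 0.25 + 0.125 + 0.0625 + 0.03125 + 0.03125 + 0.015625 + 0.0078125
    = 67/128 = 0.5234375
Since 0.5234375 <= 1, Kraft's inequality IS satisfied.
A prefix code with these lengths CAN exist.

Kraft sum = 0.5234375. Satisfied.


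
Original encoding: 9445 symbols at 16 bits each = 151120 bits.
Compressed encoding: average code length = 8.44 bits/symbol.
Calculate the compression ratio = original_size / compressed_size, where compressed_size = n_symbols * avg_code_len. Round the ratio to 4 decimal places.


original_size = n_symbols * orig_bits = 9445 * 16 = 151120 bits
compressed_size = n_symbols * avg_code_len = 9445 * 8.44 = 79715.8 bits
ratio = original_size / compressed_size = 151120 / 79715.8 = 1.8957

Compression ratio = 1.8957


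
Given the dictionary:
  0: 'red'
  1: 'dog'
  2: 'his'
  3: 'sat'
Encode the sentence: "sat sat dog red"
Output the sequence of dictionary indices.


Look up each word in the dictionary:
  'sat' -> 3
  'sat' -> 3
  'dog' -> 1
  'red' -> 0

Encoded: [3, 3, 1, 0]


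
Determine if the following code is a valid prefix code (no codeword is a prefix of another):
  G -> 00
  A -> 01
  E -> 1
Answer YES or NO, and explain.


Checking each pair (does one codeword prefix another?):
  G='00' vs A='01': no prefix
  G='00' vs E='1': no prefix
  A='01' vs G='00': no prefix
  A='01' vs E='1': no prefix
  E='1' vs G='00': no prefix
  E='1' vs A='01': no prefix
No violation found over all pairs.

YES -- this is a valid prefix code. No codeword is a prefix of any other codeword.


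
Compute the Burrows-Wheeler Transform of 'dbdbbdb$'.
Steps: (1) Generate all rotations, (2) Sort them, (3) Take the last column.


Rotations (sorted):
  0: $dbdbbdb -> last char: b
  1: b$dbdbbd -> last char: d
  2: bbdb$dbd -> last char: d
  3: bdb$dbdb -> last char: b
  4: bdbbdb$d -> last char: d
  5: db$dbdbb -> last char: b
  6: dbbdb$db -> last char: b
  7: dbdbbdb$ -> last char: $


BWT = bddbdbb$


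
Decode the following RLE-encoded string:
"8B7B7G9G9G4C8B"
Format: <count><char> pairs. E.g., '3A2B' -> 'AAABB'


Expanding each <count><char> pair:
  8B -> 'BBBBBBBB'
  7B -> 'BBBBBBB'
  7G -> 'GGGGGGG'
  9G -> 'GGGGGGGGG'
  9G -> 'GGGGGGGGG'
  4C -> 'CCCC'
  8B -> 'BBBBBBBB'

Decoded = BBBBBBBBBBBBBBBGGGGGGGGGGGGGGGGGGGGGGGGGCCCCBBBBBBBB


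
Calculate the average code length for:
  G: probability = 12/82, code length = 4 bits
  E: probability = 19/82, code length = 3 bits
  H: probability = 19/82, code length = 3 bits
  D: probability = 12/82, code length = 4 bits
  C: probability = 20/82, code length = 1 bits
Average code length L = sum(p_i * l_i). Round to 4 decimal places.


Weighted contributions p_i * l_i:
  G: (12/82) * 4 = 48/82
  E: (19/82) * 3 = 57/82
  H: (19/82) * 3 = 57/82
  D: (12/82) * 4 = 48/82
  C: (20/82) * 1 = 20/82
Sum = (48 + 57 + 57 + 48 + 20)/82 = 230/82

L = 230/82 = 2.8049 bits/symbol


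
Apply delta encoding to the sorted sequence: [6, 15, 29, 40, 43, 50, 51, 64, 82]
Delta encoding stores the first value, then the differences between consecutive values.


First value: 6
Deltas:
  15 - 6 = 9
  29 - 15 = 14
  40 - 29 = 11
  43 - 40 = 3
  50 - 43 = 7
  51 - 50 = 1
  64 - 51 = 13
  82 - 64 = 18


Delta encoded: [6, 9, 14, 11, 3, 7, 1, 13, 18]


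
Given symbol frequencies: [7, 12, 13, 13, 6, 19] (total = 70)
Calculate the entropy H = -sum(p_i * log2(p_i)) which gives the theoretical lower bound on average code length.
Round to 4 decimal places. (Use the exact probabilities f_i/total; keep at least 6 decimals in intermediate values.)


Per-symbol terms -p_i * log2(p_i) with p_i = f_i/70:
  p = 7/70 = 0.100000: log2(p) = -3.321928, -p*log2(p) = 0.332193
  p = 12/70 = 0.171429: log2(p) = -2.544321, -p*log2(p) = 0.436169
  p = 13/70 = 0.185714: log2(p) = -2.428843, -p*log2(p) = 0.451071
  p = 13/70 = 0.185714: log2(p) = -2.428843, -p*log2(p) = 0.451071
  p = 6/70 = 0.085714: log2(p) = -3.544321, -p*log2(p) = 0.303799
  p = 19/70 = 0.271429: log2(p) = -1.881356, -p*log2(p) = 0.510654
H = 0.332193 + 0.436169 + 0.451071 + 0.451071 + 0.303799 + 0.510654 = 2.484957

H = 2.485 bits/symbol


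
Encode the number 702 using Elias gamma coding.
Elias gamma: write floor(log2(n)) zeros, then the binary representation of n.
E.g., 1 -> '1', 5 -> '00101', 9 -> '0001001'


num_bits = floor(log2(702)) + 1 = 10
leading_zeros = num_bits - 1 = 9
binary(702) = 1010111110

Elias gamma(702) = '000000000' + '1010111110' = 0000000001010111110 (19 bits)


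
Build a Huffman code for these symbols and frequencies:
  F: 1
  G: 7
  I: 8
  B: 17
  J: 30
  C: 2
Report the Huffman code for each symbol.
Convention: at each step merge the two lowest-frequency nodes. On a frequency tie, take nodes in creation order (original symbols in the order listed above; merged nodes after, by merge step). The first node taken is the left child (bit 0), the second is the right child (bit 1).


Huffman tree construction:
Step 1: Merge F(1) + C(2) = 3
Step 2: Merge (F+C)(3) + G(7) = 10
Step 3: Merge I(8) + ((F+C)+G)(10) = 18
Step 4: Merge B(17) + (I+((F+C)+G))(18) = 35
Step 5: Merge J(30) + (B+(I+((F+C)+G)))(35) = 65
Read each symbol's code off the tree from the root (left child = 0, right child = 1).

Codes:
  F: 11100 (length 5)
  G: 1111 (length 4)
  I: 110 (length 3)
  B: 10 (length 2)
  J: 0 (length 1)
  C: 11101 (length 5)
Average code length: 131/65 = 2.0154 bits/symbol


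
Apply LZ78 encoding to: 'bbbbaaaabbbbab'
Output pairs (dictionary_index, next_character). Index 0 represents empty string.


LZ78 encoding steps:
Dictionary: {0: ''}
Step 1: w='' (idx 0), next='b' -> output (0, 'b'), add 'b' as idx 1
Step 2: w='b' (idx 1), next='b' -> output (1, 'b'), add 'bb' as idx 2
Step 3: w='b' (idx 1), next='a' -> output (1, 'a'), add 'ba' as idx 3
Step 4: w='' (idx 0), next='a' -> output (0, 'a'), add 'a' as idx 4
Step 5: w='a' (idx 4), next='a' -> output (4, 'a'), add 'aa' as idx 5
Step 6: w='bb' (idx 2), next='b' -> output (2, 'b'), add 'bbb' as idx 6
Step 7: w='ba' (idx 3), next='b' -> output (3, 'b'), add 'bab' as idx 7


Encoded: [(0, 'b'), (1, 'b'), (1, 'a'), (0, 'a'), (4, 'a'), (2, 'b'), (3, 'b')]


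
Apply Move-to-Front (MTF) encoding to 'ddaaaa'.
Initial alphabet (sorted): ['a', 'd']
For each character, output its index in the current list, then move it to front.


MTF encoding:
'd': index 1 in ['a', 'd'] -> ['d', 'a']
'd': index 0 in ['d', 'a'] -> ['d', 'a']
'a': index 1 in ['d', 'a'] -> ['a', 'd']
'a': index 0 in ['a', 'd'] -> ['a', 'd']
'a': index 0 in ['a', 'd'] -> ['a', 'd']
'a': index 0 in ['a', 'd'] -> ['a', 'd']


Output: [1, 0, 1, 0, 0, 0]


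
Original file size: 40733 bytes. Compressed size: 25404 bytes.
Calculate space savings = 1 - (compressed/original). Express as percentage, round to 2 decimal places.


ratio = compressed/original = 25404/40733 = 0.623671
savings = 1 - ratio = 1 - 0.623671 = 0.376329
as a percentage: 0.376329 * 100 = 37.63%

Space savings = 1 - 25404/40733 = 37.63%


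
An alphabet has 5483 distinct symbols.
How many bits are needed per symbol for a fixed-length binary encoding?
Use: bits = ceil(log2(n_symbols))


log2(5483) = 12.4207
Bracket: 2^12 = 4096 < 5483 <= 2^13 = 8192
So ceil(log2(5483)) = 13

bits = ceil(log2(5483)) = ceil(12.4207) = 13 bits


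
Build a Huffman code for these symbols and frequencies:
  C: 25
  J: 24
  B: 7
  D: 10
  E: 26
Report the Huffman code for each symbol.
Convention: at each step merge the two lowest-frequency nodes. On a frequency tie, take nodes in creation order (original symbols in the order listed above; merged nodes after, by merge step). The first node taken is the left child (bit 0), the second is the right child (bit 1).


Huffman tree construction:
Step 1: Merge B(7) + D(10) = 17
Step 2: Merge (B+D)(17) + J(24) = 41
Step 3: Merge C(25) + E(26) = 51
Step 4: Merge ((B+D)+J)(41) + (C+E)(51) = 92
Read each symbol's code off the tree from the root (left child = 0, right child = 1).

Codes:
  C: 10 (length 2)
  J: 01 (length 2)
  B: 000 (length 3)
  D: 001 (length 3)
  E: 11 (length 2)
Average code length: 201/92 = 2.1848 bits/symbol


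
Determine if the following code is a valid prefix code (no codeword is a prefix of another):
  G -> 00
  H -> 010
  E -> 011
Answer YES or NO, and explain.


Checking each pair (does one codeword prefix another?):
  G='00' vs H='010': no prefix
  G='00' vs E='011': no prefix
  H='010' vs G='00': no prefix
  H='010' vs E='011': no prefix
  E='011' vs G='00': no prefix
  E='011' vs H='010': no prefix
No violation found over all pairs.

YES -- this is a valid prefix code. No codeword is a prefix of any other codeword.


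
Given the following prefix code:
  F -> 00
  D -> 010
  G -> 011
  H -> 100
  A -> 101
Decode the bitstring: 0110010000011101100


Decoding step by step:
Bits 011 -> G
Bits 00 -> F
Bits 100 -> H
Bits 00 -> F
Bits 011 -> G
Bits 101 -> A
Bits 100 -> H


Decoded message: GFHFGAH


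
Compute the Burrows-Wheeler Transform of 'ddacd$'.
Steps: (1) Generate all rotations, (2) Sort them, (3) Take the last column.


Rotations (sorted):
  0: $ddacd -> last char: d
  1: acd$dd -> last char: d
  2: cd$dda -> last char: a
  3: d$ddac -> last char: c
  4: dacd$d -> last char: d
  5: ddacd$ -> last char: $


BWT = ddacd$


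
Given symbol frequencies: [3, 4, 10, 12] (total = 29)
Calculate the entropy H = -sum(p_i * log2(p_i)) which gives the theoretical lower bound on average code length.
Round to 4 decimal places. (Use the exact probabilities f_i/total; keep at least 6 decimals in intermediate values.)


Per-symbol terms -p_i * log2(p_i) with p_i = f_i/29:
  p = 3/29 = 0.103448: log2(p) = -3.273018, -p*log2(p) = 0.338588
  p = 4/29 = 0.137931: log2(p) = -2.857981, -p*log2(p) = 0.394204
  p = 10/29 = 0.344828: log2(p) = -1.536053, -p*log2(p) = 0.529673
  p = 12/29 = 0.413793: log2(p) = -1.273018, -p*log2(p) = 0.526766
H = 0.338588 + 0.394204 + 0.529673 + 0.526766 = 1.789231

H = 1.7892 bits/symbol


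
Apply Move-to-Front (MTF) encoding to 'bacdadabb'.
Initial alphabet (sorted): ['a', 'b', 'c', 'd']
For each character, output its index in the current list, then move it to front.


MTF encoding:
'b': index 1 in ['a', 'b', 'c', 'd'] -> ['b', 'a', 'c', 'd']
'a': index 1 in ['b', 'a', 'c', 'd'] -> ['a', 'b', 'c', 'd']
'c': index 2 in ['a', 'b', 'c', 'd'] -> ['c', 'a', 'b', 'd']
'd': index 3 in ['c', 'a', 'b', 'd'] -> ['d', 'c', 'a', 'b']
'a': index 2 in ['d', 'c', 'a', 'b'] -> ['a', 'd', 'c', 'b']
'd': index 1 in ['a', 'd', 'c', 'b'] -> ['d', 'a', 'c', 'b']
'a': index 1 in ['d', 'a', 'c', 'b'] -> ['a', 'd', 'c', 'b']
'b': index 3 in ['a', 'd', 'c', 'b'] -> ['b', 'a', 'd', 'c']
'b': index 0 in ['b', 'a', 'd', 'c'] -> ['b', 'a', 'd', 'c']


Output: [1, 1, 2, 3, 2, 1, 1, 3, 0]


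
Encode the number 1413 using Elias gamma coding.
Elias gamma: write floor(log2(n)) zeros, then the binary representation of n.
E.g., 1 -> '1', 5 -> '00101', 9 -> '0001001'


num_bits = floor(log2(1413)) + 1 = 11
leading_zeros = num_bits - 1 = 10
binary(1413) = 10110000101

Elias gamma(1413) = '0000000000' + '10110000101' = 000000000010110000101 (21 bits)


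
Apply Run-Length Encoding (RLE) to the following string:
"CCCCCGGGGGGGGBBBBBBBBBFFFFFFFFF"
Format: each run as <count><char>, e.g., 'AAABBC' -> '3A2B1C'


Scanning runs left to right:
  i=0: run of 'C' x 5 -> '5C'
  i=5: run of 'G' x 8 -> '8G'
  i=13: run of 'B' x 9 -> '9B'
  i=22: run of 'F' x 9 -> '9F'

RLE = 5C8G9B9F


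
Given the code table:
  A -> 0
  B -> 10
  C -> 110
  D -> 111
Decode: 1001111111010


Decoding:
10 -> B
0 -> A
111 -> D
111 -> D
10 -> B
10 -> B


Result: BADDBB


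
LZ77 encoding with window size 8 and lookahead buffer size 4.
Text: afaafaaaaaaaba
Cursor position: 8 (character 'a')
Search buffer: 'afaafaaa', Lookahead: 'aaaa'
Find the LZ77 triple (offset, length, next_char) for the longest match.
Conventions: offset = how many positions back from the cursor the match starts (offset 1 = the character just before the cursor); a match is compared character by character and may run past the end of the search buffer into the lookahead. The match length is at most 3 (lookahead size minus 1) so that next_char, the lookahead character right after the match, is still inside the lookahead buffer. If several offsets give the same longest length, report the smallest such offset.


Try each offset into the search buffer:
  offset=1 (pos 7, char 'a'): match length 3
  offset=2 (pos 6, char 'a'): match length 3
  offset=3 (pos 5, char 'a'): match length 3
  offset=4 (pos 4, char 'f'): match length 0
  offset=5 (pos 3, char 'a'): match length 1
  offset=6 (pos 2, char 'a'): match length 2
  offset=7 (pos 1, char 'f'): match length 0
  offset=8 (pos 0, char 'a'): match length 1
Longest match has length 3, found at offsets 1, 2, 3; take the smallest, offset 1.
next_char = character at position 8 + 3 = 11 -> 'a'

Best match: offset=1, length=3 (matching 'aaa' starting at position 7)
LZ77 triple: (1, 3, 'a')


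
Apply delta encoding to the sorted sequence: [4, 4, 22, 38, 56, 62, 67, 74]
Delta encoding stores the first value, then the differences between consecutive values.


First value: 4
Deltas:
  4 - 4 = 0
  22 - 4 = 18
  38 - 22 = 16
  56 - 38 = 18
  62 - 56 = 6
  67 - 62 = 5
  74 - 67 = 7


Delta encoded: [4, 0, 18, 16, 18, 6, 5, 7]


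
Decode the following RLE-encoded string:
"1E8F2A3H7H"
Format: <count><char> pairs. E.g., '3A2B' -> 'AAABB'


Expanding each <count><char> pair:
  1E -> 'E'
  8F -> 'FFFFFFFF'
  2A -> 'AA'
  3H -> 'HHH'
  7H -> 'HHHHHHH'

Decoded = EFFFFFFFFAAHHHHHHHHHH


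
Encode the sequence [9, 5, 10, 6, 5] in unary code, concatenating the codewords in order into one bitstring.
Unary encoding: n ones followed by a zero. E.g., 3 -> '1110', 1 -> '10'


Encode each number as n ones followed by a terminating 0:
  9 -> 1111111110 (10 bits)
  5 -> 111110 (6 bits)
  10 -> 11111111110 (11 bits)
  6 -> 1111110 (7 bits)
  5 -> 111110 (6 bits)
Total length = 10 + 6 + 11 + 7 + 6 = 40 bits.

Unary([9, 5, 10, 6, 5]) = 1111111110111110111111111101111110111110 (40 bits)


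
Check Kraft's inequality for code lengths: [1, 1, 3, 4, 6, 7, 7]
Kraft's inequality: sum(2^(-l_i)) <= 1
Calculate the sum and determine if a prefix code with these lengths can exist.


Sum = 2^(-1) + 2^(-1) + 2^(-3) + 2^(-4) + 2^(-6) + 2^(-7) + 2^(-7)
    = 0.5 + 0.5 + 0.125 + 0.0625 + 0.015625 + 0.0078125 + 0.0078125
    = 156/128 = 1.21875
Since 1.21875 > 1, Kraft's inequality is NOT satisfied.
A prefix code with these lengths CANNOT exist.

Kraft sum = 1.21875. Not satisfied.


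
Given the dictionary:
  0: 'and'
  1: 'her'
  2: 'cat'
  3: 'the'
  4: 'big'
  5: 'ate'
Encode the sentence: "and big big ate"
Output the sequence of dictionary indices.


Look up each word in the dictionary:
  'and' -> 0
  'big' -> 4
  'big' -> 4
  'ate' -> 5

Encoded: [0, 4, 4, 5]


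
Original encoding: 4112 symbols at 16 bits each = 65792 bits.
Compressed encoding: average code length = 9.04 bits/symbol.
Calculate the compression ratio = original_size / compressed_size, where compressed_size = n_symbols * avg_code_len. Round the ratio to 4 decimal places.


original_size = n_symbols * orig_bits = 4112 * 16 = 65792 bits
compressed_size = n_symbols * avg_code_len = 4112 * 9.04 = 37172.48 bits
ratio = original_size / compressed_size = 65792 / 37172.48 = 1.7699

Compression ratio = 1.7699


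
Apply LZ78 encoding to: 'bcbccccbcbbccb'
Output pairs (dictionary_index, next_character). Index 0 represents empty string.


LZ78 encoding steps:
Dictionary: {0: ''}
Step 1: w='' (idx 0), next='b' -> output (0, 'b'), add 'b' as idx 1
Step 2: w='' (idx 0), next='c' -> output (0, 'c'), add 'c' as idx 2
Step 3: w='b' (idx 1), next='c' -> output (1, 'c'), add 'bc' as idx 3
Step 4: w='c' (idx 2), next='c' -> output (2, 'c'), add 'cc' as idx 4
Step 5: w='c' (idx 2), next='b' -> output (2, 'b'), add 'cb' as idx 5
Step 6: w='cb' (idx 5), next='b' -> output (5, 'b'), add 'cbb' as idx 6
Step 7: w='cc' (idx 4), next='b' -> output (4, 'b'), add 'ccb' as idx 7


Encoded: [(0, 'b'), (0, 'c'), (1, 'c'), (2, 'c'), (2, 'b'), (5, 'b'), (4, 'b')]


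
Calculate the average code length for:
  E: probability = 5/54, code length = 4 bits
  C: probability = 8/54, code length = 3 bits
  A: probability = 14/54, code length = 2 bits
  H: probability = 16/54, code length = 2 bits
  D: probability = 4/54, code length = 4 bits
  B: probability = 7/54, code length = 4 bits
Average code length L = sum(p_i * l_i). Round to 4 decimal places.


Weighted contributions p_i * l_i:
  E: (5/54) * 4 = 20/54
  C: (8/54) * 3 = 24/54
  A: (14/54) * 2 = 28/54
  H: (16/54) * 2 = 32/54
  D: (4/54) * 4 = 16/54
  B: (7/54) * 4 = 28/54
Sum = (20 + 24 + 28 + 32 + 16 + 28)/54 = 148/54

L = 148/54 = 2.7407 bits/symbol


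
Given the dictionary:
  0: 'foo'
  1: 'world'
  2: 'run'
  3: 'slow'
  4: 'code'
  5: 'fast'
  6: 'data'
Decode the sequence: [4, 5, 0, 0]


Look up each index in the dictionary:
  4 -> 'code'
  5 -> 'fast'
  0 -> 'foo'
  0 -> 'foo'

Decoded: "code fast foo foo"


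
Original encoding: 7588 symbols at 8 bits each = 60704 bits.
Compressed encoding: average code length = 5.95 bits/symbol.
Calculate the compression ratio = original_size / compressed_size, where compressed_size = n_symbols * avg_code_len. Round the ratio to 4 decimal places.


original_size = n_symbols * orig_bits = 7588 * 8 = 60704 bits
compressed_size = n_symbols * avg_code_len = 7588 * 5.95 = 45148.6 bits
ratio = original_size / compressed_size = 60704 / 45148.6 = 1.3445

Compression ratio = 1.3445


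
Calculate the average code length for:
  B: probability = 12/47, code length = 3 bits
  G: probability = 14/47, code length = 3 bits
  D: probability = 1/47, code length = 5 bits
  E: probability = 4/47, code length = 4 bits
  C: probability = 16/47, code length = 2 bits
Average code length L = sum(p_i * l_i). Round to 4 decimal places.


Weighted contributions p_i * l_i:
  B: (12/47) * 3 = 36/47
  G: (14/47) * 3 = 42/47
  D: (1/47) * 5 = 5/47
  E: (4/47) * 4 = 16/47
  C: (16/47) * 2 = 32/47
Sum = (36 + 42 + 5 + 16 + 32)/47 = 131/47

L = 131/47 = 2.7872 bits/symbol


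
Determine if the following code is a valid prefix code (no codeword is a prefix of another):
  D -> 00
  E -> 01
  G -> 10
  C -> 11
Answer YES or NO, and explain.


Checking each pair (does one codeword prefix another?):
  D='00' vs E='01': no prefix
  D='00' vs G='10': no prefix
  D='00' vs C='11': no prefix
  E='01' vs D='00': no prefix
  E='01' vs G='10': no prefix
  E='01' vs C='11': no prefix
  G='10' vs D='00': no prefix
  G='10' vs E='01': no prefix
  G='10' vs C='11': no prefix
  C='11' vs D='00': no prefix
  C='11' vs E='01': no prefix
  C='11' vs G='10': no prefix
No violation found over all pairs.

YES -- this is a valid prefix code. No codeword is a prefix of any other codeword.


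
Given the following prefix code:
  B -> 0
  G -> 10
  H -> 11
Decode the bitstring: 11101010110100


Decoding step by step:
Bits 11 -> H
Bits 10 -> G
Bits 10 -> G
Bits 10 -> G
Bits 11 -> H
Bits 0 -> B
Bits 10 -> G
Bits 0 -> B


Decoded message: HGGGHBGB


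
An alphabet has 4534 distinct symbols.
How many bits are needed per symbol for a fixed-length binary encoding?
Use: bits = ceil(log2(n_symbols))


log2(4534) = 12.1466
Bracket: 2^12 = 4096 < 4534 <= 2^13 = 8192
So ceil(log2(4534)) = 13

bits = ceil(log2(4534)) = ceil(12.1466) = 13 bits


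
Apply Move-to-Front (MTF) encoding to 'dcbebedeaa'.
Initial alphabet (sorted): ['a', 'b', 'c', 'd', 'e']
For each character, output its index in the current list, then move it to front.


MTF encoding:
'd': index 3 in ['a', 'b', 'c', 'd', 'e'] -> ['d', 'a', 'b', 'c', 'e']
'c': index 3 in ['d', 'a', 'b', 'c', 'e'] -> ['c', 'd', 'a', 'b', 'e']
'b': index 3 in ['c', 'd', 'a', 'b', 'e'] -> ['b', 'c', 'd', 'a', 'e']
'e': index 4 in ['b', 'c', 'd', 'a', 'e'] -> ['e', 'b', 'c', 'd', 'a']
'b': index 1 in ['e', 'b', 'c', 'd', 'a'] -> ['b', 'e', 'c', 'd', 'a']
'e': index 1 in ['b', 'e', 'c', 'd', 'a'] -> ['e', 'b', 'c', 'd', 'a']
'd': index 3 in ['e', 'b', 'c', 'd', 'a'] -> ['d', 'e', 'b', 'c', 'a']
'e': index 1 in ['d', 'e', 'b', 'c', 'a'] -> ['e', 'd', 'b', 'c', 'a']
'a': index 4 in ['e', 'd', 'b', 'c', 'a'] -> ['a', 'e', 'd', 'b', 'c']
'a': index 0 in ['a', 'e', 'd', 'b', 'c'] -> ['a', 'e', 'd', 'b', 'c']


Output: [3, 3, 3, 4, 1, 1, 3, 1, 4, 0]


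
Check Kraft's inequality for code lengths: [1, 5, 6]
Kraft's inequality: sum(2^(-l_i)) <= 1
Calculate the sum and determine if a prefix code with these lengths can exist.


Sum = 2^(-1) + 2^(-5) + 2^(-6)
    = 0.5 + 0.03125 + 0.015625
    = 35/64 = 0.546875
Since 0.546875 <= 1, Kraft's inequality IS satisfied.
A prefix code with these lengths CAN exist.

Kraft sum = 0.546875. Satisfied.


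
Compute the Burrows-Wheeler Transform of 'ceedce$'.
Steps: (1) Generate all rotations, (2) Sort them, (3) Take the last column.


Rotations (sorted):
  0: $ceedce -> last char: e
  1: ce$ceed -> last char: d
  2: ceedce$ -> last char: $
  3: dce$cee -> last char: e
  4: e$ceedc -> last char: c
  5: edce$ce -> last char: e
  6: eedce$c -> last char: c


BWT = ed$ecec


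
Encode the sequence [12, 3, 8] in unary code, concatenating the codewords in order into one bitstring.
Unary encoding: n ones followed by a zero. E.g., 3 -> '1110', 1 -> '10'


Encode each number as n ones followed by a terminating 0:
  12 -> 1111111111110 (13 bits)
  3 -> 1110 (4 bits)
  8 -> 111111110 (9 bits)
Total length = 13 + 4 + 9 = 26 bits.

Unary([12, 3, 8]) = 11111111111101110111111110 (26 bits)


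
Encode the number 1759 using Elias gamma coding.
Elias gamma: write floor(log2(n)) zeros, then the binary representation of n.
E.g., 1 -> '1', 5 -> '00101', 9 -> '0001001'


num_bits = floor(log2(1759)) + 1 = 11
leading_zeros = num_bits - 1 = 10
binary(1759) = 11011011111

Elias gamma(1759) = '0000000000' + '11011011111' = 000000000011011011111 (21 bits)


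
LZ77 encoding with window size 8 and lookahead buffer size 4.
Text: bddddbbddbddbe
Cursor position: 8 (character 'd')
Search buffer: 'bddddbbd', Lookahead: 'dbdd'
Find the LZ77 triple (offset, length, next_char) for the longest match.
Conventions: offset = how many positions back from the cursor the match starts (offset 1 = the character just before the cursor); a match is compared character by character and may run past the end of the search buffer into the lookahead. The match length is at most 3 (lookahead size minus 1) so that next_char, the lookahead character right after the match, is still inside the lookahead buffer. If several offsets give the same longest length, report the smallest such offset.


Try each offset into the search buffer:
  offset=1 (pos 7, char 'd'): match length 1
  offset=2 (pos 6, char 'b'): match length 0
  offset=3 (pos 5, char 'b'): match length 0
  offset=4 (pos 4, char 'd'): match length 2
  offset=5 (pos 3, char 'd'): match length 1
  offset=6 (pos 2, char 'd'): match length 1
  offset=7 (pos 1, char 'd'): match length 1
  offset=8 (pos 0, char 'b'): match length 0
Longest match has length 2 at offset 4.
next_char = character at position 8 + 2 = 10 -> 'd'

Best match: offset=4, length=2 (matching 'db' starting at position 4)
LZ77 triple: (4, 2, 'd')


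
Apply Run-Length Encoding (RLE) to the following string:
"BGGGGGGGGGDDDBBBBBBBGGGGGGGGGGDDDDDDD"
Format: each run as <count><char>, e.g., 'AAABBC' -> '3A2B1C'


Scanning runs left to right:
  i=0: run of 'B' x 1 -> '1B'
  i=1: run of 'G' x 9 -> '9G'
  i=10: run of 'D' x 3 -> '3D'
  i=13: run of 'B' x 7 -> '7B'
  i=20: run of 'G' x 10 -> '10G'
  i=30: run of 'D' x 7 -> '7D'

RLE = 1B9G3D7B10G7D


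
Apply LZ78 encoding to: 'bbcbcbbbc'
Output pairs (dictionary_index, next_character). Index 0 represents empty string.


LZ78 encoding steps:
Dictionary: {0: ''}
Step 1: w='' (idx 0), next='b' -> output (0, 'b'), add 'b' as idx 1
Step 2: w='b' (idx 1), next='c' -> output (1, 'c'), add 'bc' as idx 2
Step 3: w='bc' (idx 2), next='b' -> output (2, 'b'), add 'bcb' as idx 3
Step 4: w='b' (idx 1), next='b' -> output (1, 'b'), add 'bb' as idx 4
Step 5: w='' (idx 0), next='c' -> output (0, 'c'), add 'c' as idx 5


Encoded: [(0, 'b'), (1, 'c'), (2, 'b'), (1, 'b'), (0, 'c')]


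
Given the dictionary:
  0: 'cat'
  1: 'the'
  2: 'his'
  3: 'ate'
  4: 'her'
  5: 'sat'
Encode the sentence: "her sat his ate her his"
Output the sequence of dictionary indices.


Look up each word in the dictionary:
  'her' -> 4
  'sat' -> 5
  'his' -> 2
  'ate' -> 3
  'her' -> 4
  'his' -> 2

Encoded: [4, 5, 2, 3, 4, 2]


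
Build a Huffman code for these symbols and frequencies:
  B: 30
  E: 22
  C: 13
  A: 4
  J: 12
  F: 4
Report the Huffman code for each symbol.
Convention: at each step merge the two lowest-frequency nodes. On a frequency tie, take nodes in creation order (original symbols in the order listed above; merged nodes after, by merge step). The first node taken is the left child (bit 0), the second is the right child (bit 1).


Huffman tree construction:
Step 1: Merge A(4) + F(4) = 8
Step 2: Merge (A+F)(8) + J(12) = 20
Step 3: Merge C(13) + ((A+F)+J)(20) = 33
Step 4: Merge E(22) + B(30) = 52
Step 5: Merge (C+((A+F)+J))(33) + (E+B)(52) = 85
Read each symbol's code off the tree from the root (left child = 0, right child = 1).

Codes:
  B: 11 (length 2)
  E: 10 (length 2)
  C: 00 (length 2)
  A: 0100 (length 4)
  J: 011 (length 3)
  F: 0101 (length 4)
Average code length: 198/85 = 2.3294 bits/symbol


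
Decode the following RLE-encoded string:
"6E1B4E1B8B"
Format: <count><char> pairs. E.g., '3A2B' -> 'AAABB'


Expanding each <count><char> pair:
  6E -> 'EEEEEE'
  1B -> 'B'
  4E -> 'EEEE'
  1B -> 'B'
  8B -> 'BBBBBBBB'

Decoded = EEEEEEBEEEEBBBBBBBBB


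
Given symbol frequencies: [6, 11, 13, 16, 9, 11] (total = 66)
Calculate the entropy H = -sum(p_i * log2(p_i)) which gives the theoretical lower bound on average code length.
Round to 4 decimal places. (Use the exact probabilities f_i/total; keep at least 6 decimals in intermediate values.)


Per-symbol terms -p_i * log2(p_i) with p_i = f_i/66:
  p = 6/66 = 0.090909: log2(p) = -3.459432, -p*log2(p) = 0.314494
  p = 11/66 = 0.166667: log2(p) = -2.584963, -p*log2(p) = 0.430827
  p = 13/66 = 0.196970: log2(p) = -2.343954, -p*log2(p) = 0.461688
  p = 16/66 = 0.242424: log2(p) = -2.044394, -p*log2(p) = 0.495611
  p = 9/66 = 0.136364: log2(p) = -2.874469, -p*log2(p) = 0.391973
  p = 11/66 = 0.166667: log2(p) = -2.584963, -p*log2(p) = 0.430827
H = 0.314494 + 0.430827 + 0.461688 + 0.495611 + 0.391973 + 0.430827 = 2.525420

H = 2.5254 bits/symbol


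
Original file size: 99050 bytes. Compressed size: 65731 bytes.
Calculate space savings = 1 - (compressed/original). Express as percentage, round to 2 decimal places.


ratio = compressed/original = 65731/99050 = 0.663614
savings = 1 - ratio = 1 - 0.663614 = 0.336386
as a percentage: 0.336386 * 100 = 33.64%

Space savings = 1 - 65731/99050 = 33.64%


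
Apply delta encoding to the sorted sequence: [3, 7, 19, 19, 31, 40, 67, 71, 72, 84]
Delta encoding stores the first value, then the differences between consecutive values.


First value: 3
Deltas:
  7 - 3 = 4
  19 - 7 = 12
  19 - 19 = 0
  31 - 19 = 12
  40 - 31 = 9
  67 - 40 = 27
  71 - 67 = 4
  72 - 71 = 1
  84 - 72 = 12


Delta encoded: [3, 4, 12, 0, 12, 9, 27, 4, 1, 12]


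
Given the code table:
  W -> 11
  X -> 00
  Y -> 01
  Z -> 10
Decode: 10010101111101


Decoding:
10 -> Z
01 -> Y
01 -> Y
01 -> Y
11 -> W
11 -> W
01 -> Y


Result: ZYYYWWY


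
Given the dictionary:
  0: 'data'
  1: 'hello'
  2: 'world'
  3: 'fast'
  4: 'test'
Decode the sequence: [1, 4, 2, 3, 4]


Look up each index in the dictionary:
  1 -> 'hello'
  4 -> 'test'
  2 -> 'world'
  3 -> 'fast'
  4 -> 'test'

Decoded: "hello test world fast test"


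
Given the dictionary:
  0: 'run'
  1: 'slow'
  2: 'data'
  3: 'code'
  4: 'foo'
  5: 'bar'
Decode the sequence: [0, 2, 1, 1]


Look up each index in the dictionary:
  0 -> 'run'
  2 -> 'data'
  1 -> 'slow'
  1 -> 'slow'

Decoded: "run data slow slow"


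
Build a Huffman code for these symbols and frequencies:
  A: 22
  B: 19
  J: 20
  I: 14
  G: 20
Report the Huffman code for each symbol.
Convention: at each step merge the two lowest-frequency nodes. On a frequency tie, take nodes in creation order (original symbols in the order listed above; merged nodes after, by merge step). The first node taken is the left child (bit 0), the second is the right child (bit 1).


Huffman tree construction:
Step 1: Merge I(14) + B(19) = 33
Step 2: Merge J(20) + G(20) = 40
Step 3: Merge A(22) + (I+B)(33) = 55
Step 4: Merge (J+G)(40) + (A+(I+B))(55) = 95
Read each symbol's code off the tree from the root (left child = 0, right child = 1).

Codes:
  A: 10 (length 2)
  B: 111 (length 3)
  J: 00 (length 2)
  I: 110 (length 3)
  G: 01 (length 2)
Average code length: 223/95 = 2.3474 bits/symbol
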